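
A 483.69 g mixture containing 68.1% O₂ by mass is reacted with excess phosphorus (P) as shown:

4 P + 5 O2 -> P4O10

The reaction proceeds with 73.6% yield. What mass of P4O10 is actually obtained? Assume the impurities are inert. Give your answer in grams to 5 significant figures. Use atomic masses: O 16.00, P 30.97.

Pure O2 available = 483.69 g × 0.681 = 329.393 g.
M(O2) = 2(16.00) = 32.00 g/mol.
M(P4O10) = 4(30.97) + 10(16.00) = 283.88 g/mol.
n(O2) = 329.393 g / 32.00 g/mol = 10.2935 mol.
From the equation the O2:P4O10 mole ratio is 5:1, so n(P4O10) = 10.2935 × 1/5 = 2.05871 mol.
Mass of P4O10 = 2.05871 mol × 283.88 g/mol = 584.425 g.
Actual mass collected = 584.425 g × 0.736 = 430.137 g.

430.14 g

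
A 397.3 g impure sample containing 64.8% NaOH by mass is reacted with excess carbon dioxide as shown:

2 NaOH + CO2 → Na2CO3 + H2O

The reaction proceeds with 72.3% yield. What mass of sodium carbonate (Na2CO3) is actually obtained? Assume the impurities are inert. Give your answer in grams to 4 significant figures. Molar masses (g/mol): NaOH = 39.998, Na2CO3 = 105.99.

Pure NaOH available = 397.3 g × 0.648 = 257.45 g.
n(NaOH) = 257.45 g / 39.998 g/mol = 6.4366 mol.
From the equation the NaOH:Na2CO3 mole ratio is 2:1, so n(Na2CO3) = 6.4366 × 1/2 = 3.2183 mol.
Mass of Na2CO3 = 3.2183 mol × 105.99 g/mol = 341.11 g.
Actual mass collected = 341.11 g × 0.723 = 246.62 g.

246.6 g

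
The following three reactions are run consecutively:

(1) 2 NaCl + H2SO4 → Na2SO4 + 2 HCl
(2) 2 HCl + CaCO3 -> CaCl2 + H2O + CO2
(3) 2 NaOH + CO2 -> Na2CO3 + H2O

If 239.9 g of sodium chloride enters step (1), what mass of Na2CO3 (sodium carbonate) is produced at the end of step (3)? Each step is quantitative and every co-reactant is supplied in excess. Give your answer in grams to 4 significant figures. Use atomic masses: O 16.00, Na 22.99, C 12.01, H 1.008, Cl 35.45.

M(NaCl) = 22.99 + 35.45 = 58.44 g/mol.
M(Na2CO3) = 2(22.99) + 12.01 + 3(16.00) = 105.99 g/mol.
n(NaCl) = 239.9 / 58.44 = 4.1051 mol.
Reaction (1): NaCl→HCl ratio 2:2 ⇒ n(HCl) = 4.1051 mol.
Reaction (2): HCl→CO2 ratio 2:1 ⇒ n(CO2) = 2.0525 mol.
Reaction (3): CO2→Na2CO3 ratio 1:1 ⇒ n(Na2CO3) = 2.0525 mol.
Mass of Na2CO3 = 2.0525 × 105.99 = 217.55 g.

217.5 g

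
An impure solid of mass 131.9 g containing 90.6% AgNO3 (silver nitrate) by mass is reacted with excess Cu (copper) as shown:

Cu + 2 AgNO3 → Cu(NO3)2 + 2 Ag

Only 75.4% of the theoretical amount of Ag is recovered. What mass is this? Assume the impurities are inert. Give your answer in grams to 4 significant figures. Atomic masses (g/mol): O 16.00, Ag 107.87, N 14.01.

57.21 g

Pure AgNO3 available = 131.9 g × 0.906 = 119.50 g.
M(AgNO3) = 107.87 + 14.01 + 3(16.00) = 169.88 g/mol.
M(Ag) = 107.87 g/mol.
n(AgNO3) = 119.50 g / 169.88 g/mol = 0.70345 mol.
From the equation the AgNO3:Ag mole ratio is 2:2, so n(Ag) = 0.70345 × 2/2 = 0.70345 mol.
Mass of Ag = 0.70345 mol × 107.87 g/mol = 75.881 g.
Actual mass collected = 75.881 g × 0.754 = 57.214 g.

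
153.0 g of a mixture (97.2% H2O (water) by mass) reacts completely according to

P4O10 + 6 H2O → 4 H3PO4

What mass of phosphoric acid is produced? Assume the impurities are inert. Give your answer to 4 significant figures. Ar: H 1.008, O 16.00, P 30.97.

Mass of pure H2O = 153.0 g × 0.972 = 148.72 g.
M(H2O) = 2(1.008) + 16.00 = 18.016 g/mol.
M(H3PO4) = 3(1.008) + 30.97 + 4(16.00) = 97.994 g/mol.
n(H2O) = 148.72 g / 18.016 g/mol = 8.2547 mol.
From the equation the H2O:H3PO4 mole ratio is 6:4, so n(H3PO4) = 8.2547 × 4/6 = 5.5031 mol.
Mass of H3PO4 = 5.5031 mol × 97.994 g/mol = 539.27 g.

539.3 g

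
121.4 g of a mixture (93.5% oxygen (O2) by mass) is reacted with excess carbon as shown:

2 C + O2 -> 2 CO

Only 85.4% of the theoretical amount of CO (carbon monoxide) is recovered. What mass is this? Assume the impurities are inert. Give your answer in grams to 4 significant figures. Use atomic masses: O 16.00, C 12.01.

Pure O2 available = 121.4 g × 0.935 = 113.51 g.
M(O2) = 2(16.00) = 32.00 g/mol.
M(CO) = 12.01 + 16.00 = 28.01 g/mol.
n(O2) = 113.51 g / 32.00 g/mol = 3.5472 mol.
From the equation the O2:CO mole ratio is 1:2, so n(CO) = 3.5472 × 2/1 = 7.0943 mol.
Mass of CO = 7.0943 mol × 28.01 g/mol = 198.71 g.
Actual mass collected = 198.71 g × 0.854 = 169.70 g.

169.7 g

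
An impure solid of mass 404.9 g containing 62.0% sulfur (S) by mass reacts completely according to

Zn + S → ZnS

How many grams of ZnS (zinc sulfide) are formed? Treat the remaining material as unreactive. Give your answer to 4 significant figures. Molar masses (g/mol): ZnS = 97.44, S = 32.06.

763.0 g

Mass of pure S = 404.9 g × 0.620 = 251.04 g.
n(S) = 251.04 g / 32.06 g/mol = 7.8303 mol.
From the equation the S:ZnS mole ratio is 1:1, so n(ZnS) = 7.8303 × 1/1 = 7.8303 mol.
Mass of ZnS = 7.8303 mol × 97.44 g/mol = 762.98 g.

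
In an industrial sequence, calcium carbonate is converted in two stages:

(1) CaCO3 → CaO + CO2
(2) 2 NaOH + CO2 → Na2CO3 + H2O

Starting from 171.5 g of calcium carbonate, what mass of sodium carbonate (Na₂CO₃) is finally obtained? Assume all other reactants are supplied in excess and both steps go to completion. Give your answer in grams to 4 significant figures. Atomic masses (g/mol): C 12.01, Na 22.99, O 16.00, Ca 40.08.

181.6 g

M(CaCO3) = 40.08 + 12.01 + 3(16.00) = 100.09 g/mol.
M(Na2CO3) = 2(22.99) + 12.01 + 3(16.00) = 105.99 g/mol.
n(CaCO3) = 171.50 / 100.09 = 1.7135 mol.
Step 1 gives a 1:1 ratio of CaCO3 to CO2, so n(CO2) = 1.7135 mol.
In step 2 the CO2:Na2CO3 ratio is 1:1, so n(Na2CO3) = 1.7135 mol.
Mass of Na2CO3 = 1.7135 × 105.99 = 181.61 g.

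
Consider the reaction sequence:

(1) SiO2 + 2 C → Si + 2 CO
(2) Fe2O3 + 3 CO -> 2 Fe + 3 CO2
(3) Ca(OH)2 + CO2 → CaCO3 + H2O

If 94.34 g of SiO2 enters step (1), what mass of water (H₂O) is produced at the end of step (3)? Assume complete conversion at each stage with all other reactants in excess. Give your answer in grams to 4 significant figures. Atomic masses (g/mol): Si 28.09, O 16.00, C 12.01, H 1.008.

M(SiO2) = 28.09 + 2(16.00) = 60.09 g/mol.
M(H2O) = 2(1.008) + 16.00 = 18.016 g/mol.
n(SiO2) = 94.34 / 60.09 = 1.5700 mol.
Reaction (1): SiO2→CO ratio 1:2 ⇒ n(CO) = 3.1400 mol.
Reaction (2): CO→CO2 ratio 3:3 ⇒ n(CO2) = 3.1400 mol.
Reaction (3): CO2→H2O ratio 1:1 ⇒ n(H2O) = 3.1400 mol.
Mass of H2O = 3.1400 × 18.016 = 56.569 g.

56.57 g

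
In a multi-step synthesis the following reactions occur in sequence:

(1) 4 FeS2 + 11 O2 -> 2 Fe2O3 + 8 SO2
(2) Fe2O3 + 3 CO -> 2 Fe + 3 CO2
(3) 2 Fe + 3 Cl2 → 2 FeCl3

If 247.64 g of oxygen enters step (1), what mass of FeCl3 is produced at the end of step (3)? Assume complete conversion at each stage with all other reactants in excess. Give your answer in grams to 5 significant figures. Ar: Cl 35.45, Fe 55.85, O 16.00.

456.45 g

M(O2) = 2(16.00) = 32.00 g/mol.
M(FeCl3) = 55.85 + 3(35.45) = 162.20 g/mol.
n(O2) = 247.64 / 32.00 = 7.73875 mol.
Reaction (1): O2→Fe2O3 ratio 11:2 ⇒ n(Fe2O3) = 1.40705 mol.
Reaction (2): Fe2O3→Fe ratio 1:2 ⇒ n(Fe) = 2.81409 mol.
Reaction (3): Fe→FeCl3 ratio 2:2 ⇒ n(FeCl3) = 2.81409 mol.
Mass of FeCl3 = 2.81409 × 162.20 = 456.446 g.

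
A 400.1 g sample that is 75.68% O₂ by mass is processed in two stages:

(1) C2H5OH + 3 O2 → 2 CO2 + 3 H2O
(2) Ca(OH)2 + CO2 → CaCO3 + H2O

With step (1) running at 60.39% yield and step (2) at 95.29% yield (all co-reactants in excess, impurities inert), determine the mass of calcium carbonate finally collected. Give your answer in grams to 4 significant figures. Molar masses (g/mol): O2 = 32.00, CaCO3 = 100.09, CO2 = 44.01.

Pure O2 = 400.1 × 0.7568 = 302.80 g.
n(O2) = 302.80 / 32.00 = 9.4624 mol.
Step 1 (O2:CO2 = 3:2): theoretical n(CO2) = 6.3082 mol; at 60.39% yield, n(CO2) = 3.8095 mol.
Step 2 (CO2:CaCO3 = 1:1): theoretical n(CaCO3) = 3.8095 mol, so theoretical mass = 3.8095 × 100.09 = 381.30 g.
At 95.29% yield, actual mass of CaCO3 = 381.30 × 0.9529 = 363.34 g.

363.3 g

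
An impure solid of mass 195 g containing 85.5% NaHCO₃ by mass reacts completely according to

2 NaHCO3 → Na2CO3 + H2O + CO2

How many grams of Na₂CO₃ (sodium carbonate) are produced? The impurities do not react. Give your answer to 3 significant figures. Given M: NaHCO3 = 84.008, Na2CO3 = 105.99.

Mass of pure NaHCO3 = 195 g × 0.855 = 166.7 g.
n(NaHCO3) = 166.7 g / 84.008 g/mol = 1.985 mol.
From the equation the NaHCO3:Na2CO3 mole ratio is 2:1, so n(Na2CO3) = 1.985 × 1/2 = 0.9923 mol.
Mass of Na2CO3 = 0.9923 mol × 105.99 g/mol = 105.2 g.

105 g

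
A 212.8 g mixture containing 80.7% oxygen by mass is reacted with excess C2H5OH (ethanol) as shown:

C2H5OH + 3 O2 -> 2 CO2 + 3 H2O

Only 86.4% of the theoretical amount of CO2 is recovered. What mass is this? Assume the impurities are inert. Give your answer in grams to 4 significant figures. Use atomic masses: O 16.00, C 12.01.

Pure O2 available = 212.8 g × 0.807 = 171.73 g.
M(O2) = 2(16.00) = 32.00 g/mol.
M(CO2) = 12.01 + 2(16.00) = 44.01 g/mol.
n(O2) = 171.73 g / 32.00 g/mol = 5.3666 mol.
From the equation the O2:CO2 mole ratio is 3:2, so n(CO2) = 5.3666 × 2/3 = 3.5777 mol.
Mass of CO2 = 3.5777 mol × 44.01 g/mol = 157.45 g.
Actual mass collected = 157.45 g × 0.864 = 136.04 g.

136.0 g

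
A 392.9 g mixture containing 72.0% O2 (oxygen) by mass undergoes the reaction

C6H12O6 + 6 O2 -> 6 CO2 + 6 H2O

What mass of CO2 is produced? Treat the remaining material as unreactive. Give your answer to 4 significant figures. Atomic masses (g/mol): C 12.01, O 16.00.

389.1 g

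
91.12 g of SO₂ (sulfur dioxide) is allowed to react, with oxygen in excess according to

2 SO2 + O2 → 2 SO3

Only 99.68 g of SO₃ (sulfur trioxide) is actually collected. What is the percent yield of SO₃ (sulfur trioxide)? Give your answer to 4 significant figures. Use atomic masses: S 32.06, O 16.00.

87.53 %

M(SO2) = 32.06 + 2(16.00) = 64.06 g/mol.
M(SO3) = 32.06 + 3(16.00) = 80.06 g/mol.
n(SO2) = 91.120 g / 64.06 g/mol = 1.4224 mol.
From the equation the SO2:SO3 mole ratio is 2:2, so n(SO3) = 1.4224 × 2/2 = 1.4224 mol.
Mass of SO3 = 1.4224 mol × 80.06 g/mol = 113.88 g.
This is the theoretical yield. Percent yield = 99.68 g / 113.88 g × 100% = 87.532%.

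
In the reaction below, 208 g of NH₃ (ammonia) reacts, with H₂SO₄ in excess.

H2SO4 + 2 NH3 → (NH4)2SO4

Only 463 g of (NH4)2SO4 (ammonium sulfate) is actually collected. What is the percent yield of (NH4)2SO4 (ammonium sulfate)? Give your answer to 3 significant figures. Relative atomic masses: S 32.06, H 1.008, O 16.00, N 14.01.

57.4 %

M(NH3) = 14.01 + 3(1.008) = 17.034 g/mol.
M((NH4)2SO4) = 2(14.01) + 8(1.008) + 32.06 + 4(16.00) = 132.144 g/mol.
n(NH3) = 208.0 g / 17.034 g/mol = 12.21 mol.
From the equation the NH3:(NH4)2SO4 mole ratio is 2:1, so n((NH4)2SO4) = 12.21 × 1/2 = 6.105 mol.
Mass of (NH4)2SO4 = 6.105 mol × 132.144 g/mol = 806.8 g.
This is the theoretical yield. Percent yield = 463 g / 806.8 g × 100% = 57.39%.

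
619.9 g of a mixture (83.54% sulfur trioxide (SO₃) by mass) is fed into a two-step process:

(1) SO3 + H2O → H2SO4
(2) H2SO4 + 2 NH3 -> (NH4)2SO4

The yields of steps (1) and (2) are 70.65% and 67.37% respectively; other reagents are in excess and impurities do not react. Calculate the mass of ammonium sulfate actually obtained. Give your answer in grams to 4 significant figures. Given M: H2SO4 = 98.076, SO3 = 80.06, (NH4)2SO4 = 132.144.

406.8 g

Pure SO3 = 619.9 × 0.8354 = 517.86 g.
n(SO3) = 517.86 / 80.06 = 6.4685 mol.
Step 1 (SO3:H2SO4 = 1:1): theoretical n(H2SO4) = 6.4685 mol; at 70.65% yield, n(H2SO4) = 4.5700 mol.
Step 2 (H2SO4:(NH4)2SO4 = 1:1): theoretical n((NH4)2SO4) = 4.5700 mol, so theoretical mass = 4.5700 × 132.144 = 603.89 g.
At 67.37% yield, actual mass of (NH4)2SO4 = 603.89 × 0.6737 = 406.84 g.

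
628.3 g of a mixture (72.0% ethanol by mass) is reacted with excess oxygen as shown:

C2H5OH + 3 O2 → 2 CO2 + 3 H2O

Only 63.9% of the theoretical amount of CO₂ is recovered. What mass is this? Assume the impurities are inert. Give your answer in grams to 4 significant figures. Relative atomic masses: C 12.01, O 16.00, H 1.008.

552.3 g

Pure C2H5OH available = 628.3 g × 0.720 = 452.38 g.
M(C2H5OH) = 2(12.01) + 6(1.008) + 16.00 = 46.068 g/mol.
M(CO2) = 12.01 + 2(16.00) = 44.01 g/mol.
n(C2H5OH) = 452.38 g / 46.068 g/mol = 9.8197 mol.
From the equation the C2H5OH:CO2 mole ratio is 1:2, so n(CO2) = 9.8197 × 2/1 = 19.639 mol.
Mass of CO2 = 19.639 mol × 44.01 g/mol = 864.33 g.
Actual mass collected = 864.33 g × 0.639 = 552.31 g.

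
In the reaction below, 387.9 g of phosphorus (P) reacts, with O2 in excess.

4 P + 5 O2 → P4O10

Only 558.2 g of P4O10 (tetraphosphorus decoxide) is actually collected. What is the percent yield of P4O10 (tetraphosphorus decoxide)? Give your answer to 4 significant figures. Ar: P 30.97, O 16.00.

62.80 %

M(P) = 30.97 g/mol.
M(P4O10) = 4(30.97) + 10(16.00) = 283.88 g/mol.
n(P) = 387.90 g / 30.97 g/mol = 12.525 mol.
From the equation the P:P4O10 mole ratio is 4:1, so n(P4O10) = 12.525 × 1/4 = 3.1313 mol.
Mass of P4O10 = 3.1313 mol × 283.88 g/mol = 888.90 g.
This is the theoretical yield. Percent yield = 558.2 g / 888.90 g × 100% = 62.797%.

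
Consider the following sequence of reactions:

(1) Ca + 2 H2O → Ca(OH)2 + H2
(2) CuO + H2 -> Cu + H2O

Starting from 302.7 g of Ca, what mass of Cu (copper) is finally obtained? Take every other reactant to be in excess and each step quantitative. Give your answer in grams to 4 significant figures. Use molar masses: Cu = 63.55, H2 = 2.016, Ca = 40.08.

480.0 g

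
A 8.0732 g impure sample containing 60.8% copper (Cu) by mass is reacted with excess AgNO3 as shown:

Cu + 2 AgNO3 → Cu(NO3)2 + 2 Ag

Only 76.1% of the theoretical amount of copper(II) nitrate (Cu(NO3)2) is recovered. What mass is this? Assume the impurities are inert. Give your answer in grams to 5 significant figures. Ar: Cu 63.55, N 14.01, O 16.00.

Pure Cu available = 8.0732 g × 0.608 = 4.90851 g.
M(Cu) = 63.55 g/mol.
M(Cu(NO3)2) = 63.55 + 2(14.01) + 6(16.00) = 187.57 g/mol.
n(Cu) = 4.90851 g / 63.55 g/mol = 0.0772385 mol.
From the equation the Cu:Cu(NO3)2 mole ratio is 1:1, so n(Cu(NO3)2) = 0.0772385 × 1/1 = 0.0772385 mol.
Mass of Cu(NO3)2 = 0.0772385 mol × 187.57 g/mol = 14.4876 g.
Actual mass collected = 14.4876 g × 0.761 = 11.0251 g.

11.025 g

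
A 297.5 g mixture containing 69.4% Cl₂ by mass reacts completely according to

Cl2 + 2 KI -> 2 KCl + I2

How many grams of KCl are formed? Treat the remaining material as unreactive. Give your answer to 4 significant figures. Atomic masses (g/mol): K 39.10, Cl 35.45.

434.2 g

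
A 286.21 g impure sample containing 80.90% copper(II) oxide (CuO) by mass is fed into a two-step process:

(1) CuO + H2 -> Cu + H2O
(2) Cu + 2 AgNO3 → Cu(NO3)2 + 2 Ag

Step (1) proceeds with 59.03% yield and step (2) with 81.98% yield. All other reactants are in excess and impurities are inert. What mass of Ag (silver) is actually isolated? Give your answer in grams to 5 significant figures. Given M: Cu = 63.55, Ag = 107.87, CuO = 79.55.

Pure CuO = 286.21 × 0.8090 = 231.544 g.
n(CuO) = 231.544 / 79.55 = 2.91067 mol.
Step 1 (CuO:Cu = 1:1): theoretical n(Cu) = 2.91067 mol; at 59.03% yield, n(Cu) = 1.71817 mol.
Step 2 (Cu:Ag = 1:2): theoretical n(Ag) = 3.43634 mol, so theoretical mass = 3.43634 × 107.87 = 370.678 g.
At 81.98% yield, actual mass of Ag = 370.678 × 0.8198 = 303.882 g.

303.88 g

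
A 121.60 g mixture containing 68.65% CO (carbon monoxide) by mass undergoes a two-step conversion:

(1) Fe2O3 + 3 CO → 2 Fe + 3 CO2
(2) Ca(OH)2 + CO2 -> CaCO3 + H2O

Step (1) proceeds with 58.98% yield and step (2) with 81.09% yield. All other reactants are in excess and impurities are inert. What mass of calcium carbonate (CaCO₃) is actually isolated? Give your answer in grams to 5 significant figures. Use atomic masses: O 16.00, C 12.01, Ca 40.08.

Pure CO = 121.60 × 0.6865 = 83.4784 g.
M(CO) = 12.01 + 16.00 = 28.01 g/mol.
M(CaCO3) = 40.08 + 12.01 + 3(16.00) = 100.09 g/mol.
n(CO) = 83.4784 / 28.01 = 2.98031 mol.
Step 1 (CO:CO2 = 3:3): theoretical n(CO2) = 2.98031 mol; at 58.98% yield, n(CO2) = 1.75779 mol.
Step 2 (CO2:CaCO3 = 1:1): theoretical n(CaCO3) = 1.75779 mol, so theoretical mass = 1.75779 × 100.09 = 175.937 g.
At 81.09% yield, actual mass of CaCO3 = 175.937 × 0.8109 = 142.667 g.

142.67 g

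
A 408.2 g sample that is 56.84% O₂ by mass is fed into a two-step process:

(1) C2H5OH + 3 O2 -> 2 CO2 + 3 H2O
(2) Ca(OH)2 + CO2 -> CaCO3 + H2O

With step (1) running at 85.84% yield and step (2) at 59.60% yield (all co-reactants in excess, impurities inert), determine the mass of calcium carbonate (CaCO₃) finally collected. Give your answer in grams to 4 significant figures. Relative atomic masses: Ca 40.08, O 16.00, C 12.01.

247.5 g

Pure O2 = 408.2 × 0.5684 = 232.02 g.
M(O2) = 2(16.00) = 32.00 g/mol.
M(CaCO3) = 40.08 + 12.01 + 3(16.00) = 100.09 g/mol.
n(O2) = 232.02 / 32.00 = 7.2507 mol.
Step 1 (O2:CO2 = 3:2): theoretical n(CO2) = 4.8338 mol; at 85.84% yield, n(CO2) = 4.1493 mol.
Step 2 (CO2:CaCO3 = 1:1): theoretical n(CaCO3) = 4.1493 mol, so theoretical mass = 4.1493 × 100.09 = 415.30 g.
At 59.60% yield, actual mass of CaCO3 = 415.30 × 0.5960 = 247.52 g.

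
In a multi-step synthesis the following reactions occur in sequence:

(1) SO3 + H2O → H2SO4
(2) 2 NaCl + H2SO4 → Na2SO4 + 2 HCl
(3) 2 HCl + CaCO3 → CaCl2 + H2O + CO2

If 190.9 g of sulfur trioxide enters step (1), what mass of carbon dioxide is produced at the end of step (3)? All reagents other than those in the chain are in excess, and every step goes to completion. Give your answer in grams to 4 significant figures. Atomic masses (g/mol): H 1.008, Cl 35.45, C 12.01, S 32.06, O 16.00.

M(SO3) = 32.06 + 3(16.00) = 80.06 g/mol.
M(CO2) = 12.01 + 2(16.00) = 44.01 g/mol.
n(SO3) = 190.9 / 80.06 = 2.3845 mol.
Reaction (1): SO3→H2SO4 ratio 1:1 ⇒ n(H2SO4) = 2.3845 mol.
Reaction (2): H2SO4→HCl ratio 1:2 ⇒ n(HCl) = 4.7689 mol.
Reaction (3): HCl→CO2 ratio 2:1 ⇒ n(CO2) = 2.3845 mol.
Mass of CO2 = 2.3845 × 44.01 = 104.94 g.

104.9 g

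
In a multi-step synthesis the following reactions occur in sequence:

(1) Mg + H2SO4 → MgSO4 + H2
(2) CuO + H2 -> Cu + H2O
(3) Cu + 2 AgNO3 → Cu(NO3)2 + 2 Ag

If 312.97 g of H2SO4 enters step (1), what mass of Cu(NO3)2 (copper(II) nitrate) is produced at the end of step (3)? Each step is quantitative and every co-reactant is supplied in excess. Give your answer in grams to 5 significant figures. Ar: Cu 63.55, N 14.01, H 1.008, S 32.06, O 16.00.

598.55 g

M(H2SO4) = 2(1.008) + 32.06 + 4(16.00) = 98.076 g/mol.
M(Cu(NO3)2) = 63.55 + 2(14.01) + 6(16.00) = 187.57 g/mol.
n(H2SO4) = 312.97 / 98.076 = 3.19110 mol.
Reaction (1): H2SO4→H2 ratio 1:1 ⇒ n(H2) = 3.19110 mol.
Reaction (2): H2→Cu ratio 1:1 ⇒ n(Cu) = 3.19110 mol.
Reaction (3): Cu→Cu(NO3)2 ratio 1:1 ⇒ n(Cu(NO3)2) = 3.19110 mol.
Mass of Cu(NO3)2 = 3.19110 × 187.57 = 598.554 g.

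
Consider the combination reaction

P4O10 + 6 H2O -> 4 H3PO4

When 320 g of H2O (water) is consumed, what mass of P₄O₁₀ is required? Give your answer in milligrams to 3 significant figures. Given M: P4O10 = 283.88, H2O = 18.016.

n(H2O) = 320.0 g / 18.016 g/mol = 17.76 mol.
From the equation the H2O:P4O10 mole ratio is 6:1, so n(P4O10) = 17.76 × 1/6 = 2.960 mol.
Mass of P4O10 = 2.960 mol × 283.88 g/mol = 840.4 g.
Converting to mg: 840.4 g = 840000 mg.

840000 mg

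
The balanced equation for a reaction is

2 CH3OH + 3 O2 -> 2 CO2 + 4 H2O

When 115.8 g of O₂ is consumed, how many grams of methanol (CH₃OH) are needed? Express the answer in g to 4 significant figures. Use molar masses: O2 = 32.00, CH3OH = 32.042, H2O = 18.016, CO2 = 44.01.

77.30 g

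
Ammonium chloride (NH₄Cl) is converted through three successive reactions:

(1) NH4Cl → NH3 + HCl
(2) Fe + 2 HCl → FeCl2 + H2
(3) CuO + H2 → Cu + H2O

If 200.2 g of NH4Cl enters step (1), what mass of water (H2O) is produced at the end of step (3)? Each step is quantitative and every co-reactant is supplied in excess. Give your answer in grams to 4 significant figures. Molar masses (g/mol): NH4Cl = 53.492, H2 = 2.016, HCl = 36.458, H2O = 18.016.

33.71 g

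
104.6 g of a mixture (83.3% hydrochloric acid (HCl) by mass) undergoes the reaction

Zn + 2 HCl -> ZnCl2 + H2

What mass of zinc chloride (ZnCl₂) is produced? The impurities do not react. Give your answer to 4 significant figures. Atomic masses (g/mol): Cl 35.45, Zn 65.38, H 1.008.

162.8 g

Mass of pure HCl = 104.6 g × 0.833 = 87.132 g.
M(HCl) = 1.008 + 35.45 = 36.458 g/mol.
M(ZnCl2) = 65.38 + 2(35.45) = 136.28 g/mol.
n(HCl) = 87.132 g / 36.458 g/mol = 2.3899 mol.
From the equation the HCl:ZnCl2 mole ratio is 2:1, so n(ZnCl2) = 2.3899 × 1/2 = 1.1950 mol.
Mass of ZnCl2 = 1.1950 mol × 136.28 g/mol = 162.85 g.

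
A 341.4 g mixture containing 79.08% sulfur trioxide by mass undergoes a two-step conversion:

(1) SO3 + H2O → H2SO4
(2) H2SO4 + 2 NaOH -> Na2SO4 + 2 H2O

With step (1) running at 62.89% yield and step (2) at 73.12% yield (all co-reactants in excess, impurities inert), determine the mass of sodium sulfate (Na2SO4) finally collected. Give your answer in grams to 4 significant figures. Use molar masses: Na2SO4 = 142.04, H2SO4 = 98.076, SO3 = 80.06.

220.3 g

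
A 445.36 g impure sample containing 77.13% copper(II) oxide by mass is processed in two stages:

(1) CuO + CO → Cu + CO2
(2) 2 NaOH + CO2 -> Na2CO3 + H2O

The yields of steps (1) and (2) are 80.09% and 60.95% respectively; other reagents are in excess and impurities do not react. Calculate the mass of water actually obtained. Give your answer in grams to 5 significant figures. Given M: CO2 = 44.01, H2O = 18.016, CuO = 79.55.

Pure CuO = 445.36 × 0.7713 = 343.506 g.
n(CuO) = 343.506 / 79.55 = 4.31812 mol.
Step 1 (CuO:CO2 = 1:1): theoretical n(CO2) = 4.31812 mol; at 80.09% yield, n(CO2) = 3.45838 mol.
Step 2 (CO2:H2O = 1:1): theoretical n(H2O) = 3.45838 mol, so theoretical mass = 3.45838 × 18.016 = 62.3062 g.
At 60.95% yield, actual mass of H2O = 62.3062 × 0.6095 = 37.9756 g.

37.976 g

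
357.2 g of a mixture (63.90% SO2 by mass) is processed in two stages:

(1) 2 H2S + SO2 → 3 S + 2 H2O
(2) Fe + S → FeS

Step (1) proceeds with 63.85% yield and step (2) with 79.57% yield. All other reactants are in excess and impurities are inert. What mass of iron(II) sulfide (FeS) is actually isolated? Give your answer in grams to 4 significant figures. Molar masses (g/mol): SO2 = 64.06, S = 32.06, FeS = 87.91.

Pure SO2 = 357.2 × 0.6390 = 228.25 g.
n(SO2) = 228.25 / 64.06 = 3.5631 mol.
Step 1 (SO2:S = 1:3): theoretical n(S) = 10.689 mol; at 63.85% yield, n(S) = 6.8251 mol.
Step 2 (S:FeS = 1:1): theoretical n(FeS) = 6.8251 mol, so theoretical mass = 6.8251 × 87.91 = 599.99 g.
At 79.57% yield, actual mass of FeS = 599.99 × 0.7957 = 477.41 g.

477.4 g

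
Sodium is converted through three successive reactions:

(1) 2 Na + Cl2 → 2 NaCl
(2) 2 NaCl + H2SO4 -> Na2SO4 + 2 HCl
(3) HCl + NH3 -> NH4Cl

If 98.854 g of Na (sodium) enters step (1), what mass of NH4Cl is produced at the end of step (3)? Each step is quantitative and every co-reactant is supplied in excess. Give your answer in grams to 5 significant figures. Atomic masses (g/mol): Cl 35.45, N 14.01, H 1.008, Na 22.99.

230.01 g

M(Na) = 22.99 g/mol.
M(NH4Cl) = 14.01 + 4(1.008) + 35.45 = 53.492 g/mol.
n(Na) = 98.854 / 22.99 = 4.29987 mol.
Reaction (1): Na→NaCl ratio 2:2 ⇒ n(NaCl) = 4.29987 mol.
Reaction (2): NaCl→HCl ratio 2:2 ⇒ n(HCl) = 4.29987 mol.
Reaction (3): HCl→NH4Cl ratio 1:1 ⇒ n(NH4Cl) = 4.29987 mol.
Mass of NH4Cl = 4.29987 × 53.492 = 230.009 g.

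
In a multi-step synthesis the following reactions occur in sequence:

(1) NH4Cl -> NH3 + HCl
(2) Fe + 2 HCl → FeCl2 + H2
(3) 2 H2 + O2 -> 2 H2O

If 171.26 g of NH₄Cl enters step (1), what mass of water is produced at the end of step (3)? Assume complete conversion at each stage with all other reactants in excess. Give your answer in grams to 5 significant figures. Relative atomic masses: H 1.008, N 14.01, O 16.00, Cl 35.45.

28.840 g

M(NH4Cl) = 14.01 + 4(1.008) + 35.45 = 53.492 g/mol.
M(H2O) = 2(1.008) + 16.00 = 18.016 g/mol.
n(NH4Cl) = 171.26 / 53.492 = 3.20160 mol.
Reaction (1): NH4Cl→HCl ratio 1:1 ⇒ n(HCl) = 3.20160 mol.
Reaction (2): HCl→H2 ratio 2:1 ⇒ n(H2) = 1.60080 mol.
Reaction (3): H2→H2O ratio 2:2 ⇒ n(H2O) = 1.60080 mol.
Mass of H2O = 1.60080 × 18.016 = 28.8400 g.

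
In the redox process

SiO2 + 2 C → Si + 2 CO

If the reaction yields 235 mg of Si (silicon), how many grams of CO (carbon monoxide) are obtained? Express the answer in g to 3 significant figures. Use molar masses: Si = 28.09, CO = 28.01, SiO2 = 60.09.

Convert: 235 mg = 0.2350 g.
n(Si) = 0.2350 g / 28.09 g/mol = 0.008366 mol.
From the equation the Si:CO mole ratio is 1:2, so n(CO) = 0.008366 × 2/1 = 0.01673 mol.
Mass of CO = 0.01673 mol × 28.01 g/mol = 0.4687 g.

0.469 g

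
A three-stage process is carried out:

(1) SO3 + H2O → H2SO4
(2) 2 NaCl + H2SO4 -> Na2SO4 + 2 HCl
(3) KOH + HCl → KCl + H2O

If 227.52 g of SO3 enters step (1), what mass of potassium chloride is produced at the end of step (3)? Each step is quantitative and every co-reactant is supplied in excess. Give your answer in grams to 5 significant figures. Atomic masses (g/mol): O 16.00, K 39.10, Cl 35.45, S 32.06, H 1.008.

M(SO3) = 32.06 + 3(16.00) = 80.06 g/mol.
M(KCl) = 39.10 + 35.45 = 74.55 g/mol.
n(SO3) = 227.52 / 80.06 = 2.84187 mol.
Reaction (1): SO3→H2SO4 ratio 1:1 ⇒ n(H2SO4) = 2.84187 mol.
Reaction (2): H2SO4→HCl ratio 1:2 ⇒ n(HCl) = 5.68374 mol.
Reaction (3): HCl→KCl ratio 1:1 ⇒ n(KCl) = 5.68374 mol.
Mass of KCl = 5.68374 × 74.55 = 423.723 g.

423.72 g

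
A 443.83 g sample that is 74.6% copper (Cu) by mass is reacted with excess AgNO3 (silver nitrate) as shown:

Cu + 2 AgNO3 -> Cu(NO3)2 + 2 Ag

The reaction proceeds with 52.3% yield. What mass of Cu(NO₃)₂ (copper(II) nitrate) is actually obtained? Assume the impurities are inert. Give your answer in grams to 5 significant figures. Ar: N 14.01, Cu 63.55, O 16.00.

511.10 g

Pure Cu available = 443.83 g × 0.746 = 331.097 g.
M(Cu) = 63.55 g/mol.
M(Cu(NO3)2) = 63.55 + 2(14.01) + 6(16.00) = 187.57 g/mol.
n(Cu) = 331.097 g / 63.55 g/mol = 5.21003 mol.
From the equation the Cu:Cu(NO3)2 mole ratio is 1:1, so n(Cu(NO3)2) = 5.21003 × 1/1 = 5.21003 mol.
Mass of Cu(NO3)2 = 5.21003 mol × 187.57 g/mol = 977.245 g.
Actual mass collected = 977.245 g × 0.523 = 511.099 g.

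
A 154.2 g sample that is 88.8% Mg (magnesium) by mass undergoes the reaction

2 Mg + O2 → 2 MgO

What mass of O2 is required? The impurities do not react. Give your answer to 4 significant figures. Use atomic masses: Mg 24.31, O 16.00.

90.12 g

Mass of pure Mg = 154.2 g × 0.888 = 136.93 g.
M(Mg) = 24.31 g/mol.
M(O2) = 2(16.00) = 32.00 g/mol.
n(Mg) = 136.93 g / 24.31 g/mol = 5.6326 mol.
From the equation the Mg:O2 mole ratio is 2:1, so n(O2) = 5.6326 × 1/2 = 2.8163 mol.
Mass of O2 = 2.8163 mol × 32.00 g/mol = 90.122 g.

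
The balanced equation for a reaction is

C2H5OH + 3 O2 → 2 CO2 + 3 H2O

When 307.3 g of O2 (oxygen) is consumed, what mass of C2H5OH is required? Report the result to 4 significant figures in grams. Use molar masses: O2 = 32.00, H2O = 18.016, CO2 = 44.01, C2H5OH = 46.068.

147.5 g

n(O2) = 307.30 g / 32.00 g/mol = 9.6031 mol.
From the equation the O2:C2H5OH mole ratio is 3:1, so n(C2H5OH) = 9.6031 × 1/3 = 3.2010 mol.
Mass of C2H5OH = 3.2010 mol × 46.068 g/mol = 147.47 g.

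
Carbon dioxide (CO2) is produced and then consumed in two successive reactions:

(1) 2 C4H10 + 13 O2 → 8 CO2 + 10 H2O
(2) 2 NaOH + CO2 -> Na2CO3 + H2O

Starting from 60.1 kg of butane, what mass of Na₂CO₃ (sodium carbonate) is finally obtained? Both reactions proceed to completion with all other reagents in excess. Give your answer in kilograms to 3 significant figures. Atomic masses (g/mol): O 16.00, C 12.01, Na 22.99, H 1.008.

438 kg

M(C4H10) = 4(12.01) + 10(1.008) = 58.12 g/mol.
M(Na2CO3) = 2(22.99) + 12.01 + 3(16.00) = 105.99 g/mol.
60.1 kg = 60100 g.
n(C4H10) = 60100 / 58.12 = 1034 mol.
Step 1 gives a 2:8 ratio of C4H10 to CO2, so n(CO2) = 4136 mol.
In step 2 the CO2:Na2CO3 ratio is 1:1, so n(Na2CO3) = 4136 mol.
Mass of Na2CO3 = 4136 × 105.99 = 438400 g = 438 kg.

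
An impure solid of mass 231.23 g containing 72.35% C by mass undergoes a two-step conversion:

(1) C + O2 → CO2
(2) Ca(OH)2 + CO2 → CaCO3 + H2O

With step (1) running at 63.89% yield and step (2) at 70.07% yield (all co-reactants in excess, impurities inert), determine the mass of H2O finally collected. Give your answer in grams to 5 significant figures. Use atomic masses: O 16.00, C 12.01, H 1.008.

Pure C = 231.23 × 0.7235 = 167.295 g.
M(C) = 12.01 g/mol.
M(H2O) = 2(1.008) + 16.00 = 18.016 g/mol.
n(C) = 167.295 / 12.01 = 13.9296 mol.
Step 1 (C:CO2 = 1:1): theoretical n(CO2) = 13.9296 mol; at 63.89% yield, n(CO2) = 8.89964 mol.
Step 2 (CO2:H2O = 1:1): theoretical n(H2O) = 8.89964 mol, so theoretical mass = 8.89964 × 18.016 = 160.336 g.
At 70.07% yield, actual mass of H2O = 160.336 × 0.7007 = 112.347 g.

112.35 g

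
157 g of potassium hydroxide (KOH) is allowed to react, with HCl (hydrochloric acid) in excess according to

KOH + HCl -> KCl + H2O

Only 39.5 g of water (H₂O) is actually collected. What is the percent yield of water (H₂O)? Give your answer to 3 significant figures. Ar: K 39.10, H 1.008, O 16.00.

M(KOH) = 39.10 + 16.00 + 1.008 = 56.108 g/mol.
M(H2O) = 2(1.008) + 16.00 = 18.016 g/mol.
n(KOH) = 157.0 g / 56.108 g/mol = 2.798 mol.
From the equation the KOH:H2O mole ratio is 1:1, so n(H2O) = 2.798 × 1/1 = 2.798 mol.
Mass of H2O = 2.798 mol × 18.016 g/mol = 50.41 g.
This is the theoretical yield. Percent yield = 39.5 g / 50.41 g × 100% = 78.35%.

78.4 %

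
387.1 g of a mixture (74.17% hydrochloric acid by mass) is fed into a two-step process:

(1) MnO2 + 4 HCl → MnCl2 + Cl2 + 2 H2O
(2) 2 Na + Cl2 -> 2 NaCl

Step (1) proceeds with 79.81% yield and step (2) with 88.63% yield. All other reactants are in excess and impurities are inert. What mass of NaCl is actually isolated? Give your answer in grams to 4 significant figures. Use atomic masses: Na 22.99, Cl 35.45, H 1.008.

162.8 g

Pure HCl = 387.1 × 0.7417 = 287.11 g.
M(HCl) = 1.008 + 35.45 = 36.458 g/mol.
M(NaCl) = 22.99 + 35.45 = 58.44 g/mol.
n(HCl) = 287.11 / 36.458 = 7.8751 mol.
Step 1 (HCl:Cl2 = 4:1): theoretical n(Cl2) = 1.9688 mol; at 79.81% yield, n(Cl2) = 1.5713 mol.
Step 2 (Cl2:NaCl = 1:2): theoretical n(NaCl) = 3.1426 mol, so theoretical mass = 3.1426 × 58.44 = 183.65 g.
At 88.63% yield, actual mass of NaCl = 183.65 × 0.8863 = 162.77 g.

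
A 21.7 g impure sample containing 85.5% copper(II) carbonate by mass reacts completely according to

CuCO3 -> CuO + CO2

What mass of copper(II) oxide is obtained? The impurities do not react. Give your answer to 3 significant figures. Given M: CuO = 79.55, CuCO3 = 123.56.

11.9 g

Mass of pure CuCO3 = 21.7 g × 0.855 = 18.55 g.
n(CuCO3) = 18.55 g / 123.56 g/mol = 0.1502 mol.
From the equation the CuCO3:CuO mole ratio is 1:1, so n(CuO) = 0.1502 × 1/1 = 0.1502 mol.
Mass of CuO = 0.1502 mol × 79.55 g/mol = 11.95 g.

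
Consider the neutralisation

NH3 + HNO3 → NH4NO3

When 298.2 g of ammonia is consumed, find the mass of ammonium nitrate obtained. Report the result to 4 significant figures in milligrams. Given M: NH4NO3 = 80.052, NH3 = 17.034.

n(NH3) = 298.20 g / 17.034 g/mol = 17.506 mol.
From the equation the NH3:NH4NO3 mole ratio is 1:1, so n(NH4NO3) = 17.506 × 1/1 = 17.506 mol.
Mass of NH4NO3 = 17.506 mol × 80.052 g/mol = 1401.4 g.
Converting to mg: 1401.4 g = 1401000 mg.

1401000 mg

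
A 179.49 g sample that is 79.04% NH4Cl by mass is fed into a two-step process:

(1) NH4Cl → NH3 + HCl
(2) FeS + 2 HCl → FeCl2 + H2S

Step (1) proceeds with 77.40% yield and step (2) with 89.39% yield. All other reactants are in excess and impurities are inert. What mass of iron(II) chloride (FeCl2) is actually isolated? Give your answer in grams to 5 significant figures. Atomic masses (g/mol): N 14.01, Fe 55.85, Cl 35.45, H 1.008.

Pure NH4Cl = 179.49 × 0.7904 = 141.869 g.
M(NH4Cl) = 14.01 + 4(1.008) + 35.45 = 53.492 g/mol.
M(FeCl2) = 55.85 + 2(35.45) = 126.75 g/mol.
n(NH4Cl) = 141.869 / 53.492 = 2.65215 mol.
Step 1 (NH4Cl:HCl = 1:1): theoretical n(HCl) = 2.65215 mol; at 77.40% yield, n(HCl) = 2.05277 mol.
Step 2 (HCl:FeCl2 = 2:1): theoretical n(FeCl2) = 1.02638 mol, so theoretical mass = 1.02638 × 126.75 = 130.094 g.
At 89.39% yield, actual mass of FeCl2 = 130.094 × 0.8939 = 116.291 g.

116.29 g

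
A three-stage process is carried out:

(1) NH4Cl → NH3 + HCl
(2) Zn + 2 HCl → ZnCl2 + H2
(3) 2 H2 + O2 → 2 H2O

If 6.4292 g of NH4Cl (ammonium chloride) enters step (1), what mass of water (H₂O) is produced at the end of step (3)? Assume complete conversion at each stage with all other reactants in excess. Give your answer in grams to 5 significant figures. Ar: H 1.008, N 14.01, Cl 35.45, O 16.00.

M(NH4Cl) = 14.01 + 4(1.008) + 35.45 = 53.492 g/mol.
M(H2O) = 2(1.008) + 16.00 = 18.016 g/mol.
n(NH4Cl) = 6.4292 / 53.492 = 0.120190 mol.
Reaction (1): NH4Cl→HCl ratio 1:1 ⇒ n(HCl) = 0.120190 mol.
Reaction (2): HCl→H2 ratio 2:1 ⇒ n(H2) = 0.0600950 mol.
Reaction (3): H2→H2O ratio 2:2 ⇒ n(H2O) = 0.0600950 mol.
Mass of H2O = 0.0600950 × 18.016 = 1.08267 g.

1.0827 g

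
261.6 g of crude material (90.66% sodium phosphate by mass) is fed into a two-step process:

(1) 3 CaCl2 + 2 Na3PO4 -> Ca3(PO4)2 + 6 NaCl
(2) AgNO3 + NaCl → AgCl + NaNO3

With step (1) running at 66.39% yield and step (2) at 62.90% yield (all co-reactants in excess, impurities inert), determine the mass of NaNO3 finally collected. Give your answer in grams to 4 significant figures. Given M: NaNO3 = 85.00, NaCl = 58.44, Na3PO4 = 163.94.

Pure Na3PO4 = 261.6 × 0.9066 = 237.17 g.
n(Na3PO4) = 237.17 / 163.94 = 1.4467 mol.
Step 1 (Na3PO4:NaCl = 2:6): theoretical n(NaCl) = 4.3400 mol; at 66.39% yield, n(NaCl) = 2.8813 mol.
Step 2 (NaCl:NaNO3 = 1:1): theoretical n(NaNO3) = 2.8813 mol, so theoretical mass = 2.8813 × 85.00 = 244.91 g.
At 62.90% yield, actual mass of NaNO3 = 244.91 × 0.6290 = 154.05 g.

154.1 g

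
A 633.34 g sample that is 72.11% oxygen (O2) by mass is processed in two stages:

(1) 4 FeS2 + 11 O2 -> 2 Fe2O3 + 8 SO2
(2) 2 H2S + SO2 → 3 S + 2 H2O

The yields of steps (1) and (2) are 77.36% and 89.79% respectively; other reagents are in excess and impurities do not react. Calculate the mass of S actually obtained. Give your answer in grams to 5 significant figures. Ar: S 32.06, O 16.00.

Pure O2 = 633.34 × 0.7211 = 456.701 g.
M(O2) = 2(16.00) = 32.00 g/mol.
M(S) = 32.06 g/mol.
n(O2) = 456.701 / 32.00 = 14.2719 mol.
Step 1 (O2:SO2 = 11:8): theoretical n(SO2) = 10.3796 mol; at 77.36% yield, n(SO2) = 8.02964 mol.
Step 2 (SO2:S = 1:3): theoretical n(S) = 24.0889 mol, so theoretical mass = 24.0889 × 32.06 = 772.291 g.
At 89.79% yield, actual mass of S = 772.291 × 0.8979 = 693.440 g.

693.44 g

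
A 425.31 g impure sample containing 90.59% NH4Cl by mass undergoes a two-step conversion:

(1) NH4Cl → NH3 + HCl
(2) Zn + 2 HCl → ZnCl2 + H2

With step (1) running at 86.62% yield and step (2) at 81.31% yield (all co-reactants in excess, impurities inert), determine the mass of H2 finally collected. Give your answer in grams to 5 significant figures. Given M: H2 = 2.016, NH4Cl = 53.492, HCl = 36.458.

Pure NH4Cl = 425.31 × 0.9059 = 385.288 g.
n(NH4Cl) = 385.288 / 53.492 = 7.20273 mol.
Step 1 (NH4Cl:HCl = 1:1): theoretical n(HCl) = 7.20273 mol; at 86.62% yield, n(HCl) = 6.23900 mol.
Step 2 (HCl:H2 = 2:1): theoretical n(H2) = 3.11950 mol, so theoretical mass = 3.11950 × 2.016 = 6.28892 g.
At 81.31% yield, actual mass of H2 = 6.28892 × 0.8131 = 5.11352 g.

5.1135 g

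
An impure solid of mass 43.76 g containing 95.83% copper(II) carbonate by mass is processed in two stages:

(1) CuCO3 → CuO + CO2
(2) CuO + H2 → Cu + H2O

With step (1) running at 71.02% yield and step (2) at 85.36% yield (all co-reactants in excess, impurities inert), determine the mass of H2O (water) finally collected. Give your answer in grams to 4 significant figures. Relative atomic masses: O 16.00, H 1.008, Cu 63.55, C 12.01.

3.707 g

Pure CuCO3 = 43.76 × 0.9583 = 41.935 g.
M(CuCO3) = 63.55 + 12.01 + 3(16.00) = 123.56 g/mol.
M(H2O) = 2(1.008) + 16.00 = 18.016 g/mol.
n(CuCO3) = 41.935 / 123.56 = 0.33939 mol.
Step 1 (CuCO3:CuO = 1:1): theoretical n(CuO) = 0.33939 mol; at 71.02% yield, n(CuO) = 0.24104 mol.
Step 2 (CuO:H2O = 1:1): theoretical n(H2O) = 0.24104 mol, so theoretical mass = 0.24104 × 18.016 = 4.3425 g.
At 85.36% yield, actual mass of H2O = 4.3425 × 0.8536 = 3.7068 g.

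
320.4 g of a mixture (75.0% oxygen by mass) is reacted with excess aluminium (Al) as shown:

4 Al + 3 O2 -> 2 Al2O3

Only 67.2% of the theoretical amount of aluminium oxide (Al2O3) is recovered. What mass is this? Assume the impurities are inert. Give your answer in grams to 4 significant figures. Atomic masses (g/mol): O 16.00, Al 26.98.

343.0 g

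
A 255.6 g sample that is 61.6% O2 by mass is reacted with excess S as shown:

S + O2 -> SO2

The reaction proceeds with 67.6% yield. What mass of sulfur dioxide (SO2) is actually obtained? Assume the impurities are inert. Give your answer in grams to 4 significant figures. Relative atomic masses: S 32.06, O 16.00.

213.1 g

Pure O2 available = 255.6 g × 0.616 = 157.45 g.
M(O2) = 2(16.00) = 32.00 g/mol.
M(SO2) = 32.06 + 2(16.00) = 64.06 g/mol.
n(O2) = 157.45 g / 32.00 g/mol = 4.9203 mol.
From the equation the O2:SO2 mole ratio is 1:1, so n(SO2) = 4.9203 × 1/1 = 4.9203 mol.
Mass of SO2 = 4.9203 mol × 64.06 g/mol = 315.19 g.
Actual mass collected = 315.19 g × 0.676 = 213.07 g.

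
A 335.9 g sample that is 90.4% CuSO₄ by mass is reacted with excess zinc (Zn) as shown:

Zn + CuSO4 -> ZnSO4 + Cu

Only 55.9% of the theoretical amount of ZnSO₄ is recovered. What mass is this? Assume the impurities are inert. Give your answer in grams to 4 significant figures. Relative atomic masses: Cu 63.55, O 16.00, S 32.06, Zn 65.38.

171.7 g

Pure CuSO4 available = 335.9 g × 0.904 = 303.65 g.
M(CuSO4) = 63.55 + 32.06 + 4(16.00) = 159.61 g/mol.
M(ZnSO4) = 65.38 + 32.06 + 4(16.00) = 161.44 g/mol.
n(CuSO4) = 303.65 g / 159.61 g/mol = 1.9025 mol.
From the equation the CuSO4:ZnSO4 mole ratio is 1:1, so n(ZnSO4) = 1.9025 × 1/1 = 1.9025 mol.
Mass of ZnSO4 = 1.9025 mol × 161.44 g/mol = 307.14 g.
Actual mass collected = 307.14 g × 0.559 = 171.69 g.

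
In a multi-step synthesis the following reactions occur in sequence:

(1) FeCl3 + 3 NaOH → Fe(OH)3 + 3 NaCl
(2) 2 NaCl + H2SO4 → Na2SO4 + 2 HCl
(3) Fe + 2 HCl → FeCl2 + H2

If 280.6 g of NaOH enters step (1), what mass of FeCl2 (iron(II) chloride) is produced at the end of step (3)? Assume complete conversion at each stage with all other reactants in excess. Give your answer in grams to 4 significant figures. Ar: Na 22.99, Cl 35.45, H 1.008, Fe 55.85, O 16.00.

M(NaOH) = 22.99 + 16.00 + 1.008 = 39.998 g/mol.
M(FeCl2) = 55.85 + 2(35.45) = 126.75 g/mol.
n(NaOH) = 280.6 / 39.998 = 7.0154 mol.
Reaction (1): NaOH→NaCl ratio 3:3 ⇒ n(NaCl) = 7.0154 mol.
Reaction (2): NaCl→HCl ratio 2:2 ⇒ n(HCl) = 7.0154 mol.
Reaction (3): HCl→FeCl2 ratio 2:1 ⇒ n(FeCl2) = 3.5077 mol.
Mass of FeCl2 = 3.5077 × 126.75 = 444.60 g.

444.6 g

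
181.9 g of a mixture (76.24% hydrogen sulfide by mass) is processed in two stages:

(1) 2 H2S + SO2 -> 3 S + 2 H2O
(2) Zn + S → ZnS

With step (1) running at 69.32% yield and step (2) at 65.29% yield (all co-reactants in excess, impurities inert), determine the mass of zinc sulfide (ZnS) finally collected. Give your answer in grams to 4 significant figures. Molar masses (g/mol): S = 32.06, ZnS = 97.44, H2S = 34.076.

269.2 g

Pure H2S = 181.9 × 0.7624 = 138.68 g.
n(H2S) = 138.68 / 34.076 = 4.0697 mol.
Step 1 (H2S:S = 2:3): theoretical n(S) = 6.1046 mol; at 69.32% yield, n(S) = 4.2317 mol.
Step 2 (S:ZnS = 1:1): theoretical n(ZnS) = 4.2317 mol, so theoretical mass = 4.2317 × 97.44 = 412.34 g.
At 65.29% yield, actual mass of ZnS = 412.34 × 0.6529 = 269.22 g.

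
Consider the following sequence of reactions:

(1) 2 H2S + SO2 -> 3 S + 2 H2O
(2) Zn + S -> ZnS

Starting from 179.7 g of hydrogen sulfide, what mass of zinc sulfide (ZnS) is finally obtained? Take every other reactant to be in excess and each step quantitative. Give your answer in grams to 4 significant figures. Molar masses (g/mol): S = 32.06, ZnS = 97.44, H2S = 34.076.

770.8 g

n(H2S) = 179.70 / 34.076 = 5.2735 mol.
Step 1 gives a 2:3 ratio of H2S to S, so n(S) = 7.9103 mol.
In step 2 the S:ZnS ratio is 1:1, so n(ZnS) = 7.9103 mol.
Mass of ZnS = 7.9103 × 97.44 = 770.78 g.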